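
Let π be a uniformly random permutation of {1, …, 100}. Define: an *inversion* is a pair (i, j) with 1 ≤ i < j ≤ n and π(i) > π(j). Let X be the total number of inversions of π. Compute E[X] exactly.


Write X = Σ X_I over the C(100, 2) = 4950 pairs i < j, with X_I the indicator of one inversion.
There are 4950 indicators.
For each fixed pair i < j, the values π(i) and π(j) are two distinct elements of {1, …, 100} in uniformly random order; by symmetry P[π(i) > π(j)] = 1/2.
By linearity: E[X] = 4950 · (1/2) = C(100, 2) · (1/2) = 4950/2 = 2475 ≈ 2475.0000.

E[X] = 2475 = 2475.0000.


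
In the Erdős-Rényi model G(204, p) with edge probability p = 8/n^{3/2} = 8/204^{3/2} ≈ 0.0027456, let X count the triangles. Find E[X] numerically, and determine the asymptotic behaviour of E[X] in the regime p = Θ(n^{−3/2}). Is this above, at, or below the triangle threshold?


Number of potential triangles: C(204, 3) = 1394204.
Each occurs with probability p³ ≈ (0.0027456)³ ≈ 2.0698278e-08.
By linearity: E[X] = C(204, 3)·p³ ≈ 1394204 · 2.0698278e-08 ≈ 0.02886.
Since α = 3/2 > 1, p = c/n^{3/2} = o(1/n) is below the triangle threshold p ~ 1/n. Asymptotically E[X] ~ (c³/6)·n^{3(1−α)} = (8³/6)·n^{-1.5} → 0, so by Markov's inequality G has no triangles w.h.p.

E[X] ≈ 0.02886; in regime p = Θ(1/n^{3/2}) E[X] tends to 0 (below the triangle threshold p ~ 1/n).


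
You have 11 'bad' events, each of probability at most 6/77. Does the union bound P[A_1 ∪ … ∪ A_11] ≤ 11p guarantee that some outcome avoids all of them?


Union bound: P[∪_{i=1}^{11} A_i] ≤ Σ_i P[A_i] ≤ 11·p = 11·(6/77) = 6/7.
Numerically: 6/7 ≈ 0.8571.
Is 6/7 < 1? YES.
Since P[∪ A_i] ≤ 6/7 < 1, the complement has P[∩ A_i^c] ≥ 1 − 6/7 = 1/7 > 0, so some outcome avoids every A_i.

11·p = 6/7 ≈ 0.8571; existence CERTIFIED by the union bound.


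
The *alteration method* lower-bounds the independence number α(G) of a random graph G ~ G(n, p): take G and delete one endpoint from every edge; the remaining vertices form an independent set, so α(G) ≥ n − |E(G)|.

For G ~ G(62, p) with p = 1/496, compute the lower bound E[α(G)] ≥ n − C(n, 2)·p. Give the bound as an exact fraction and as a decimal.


E[|E(G)|] = C(62, 2)·p = 1891 · (1/496) = 61/16.
E[α(G)] ≥ n − E[|E(G)|] = 62 − 61/16 = 931/16.
Numerically: ≈ 58.1875.
(This is only a lower bound; the true E[α(G)] may be larger.)

E[α(G)] ≥ 931/16 ≈ 58.1875.


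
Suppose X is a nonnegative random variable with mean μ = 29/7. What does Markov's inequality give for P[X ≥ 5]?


μ = E[X] = 29/7, a = 5.
Markov: P[X ≥ 5] ≤ μ/a = (29/7)/5 = 29/35.
Numerically: ≈ 0.82857.
(Since a = 5 > μ = 4.14286, the bound 29/35 is < 1 and informative.)

P[X ≥ 5] ≤ 29/35 ≈ 0.82857.


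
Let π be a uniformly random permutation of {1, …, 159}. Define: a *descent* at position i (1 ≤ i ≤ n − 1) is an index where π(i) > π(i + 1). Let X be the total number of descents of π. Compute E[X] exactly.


Write X = Σ X_I over i = 1, …, 158, with X_I the indicator of one descent.
There are 158 indicators.
For each fixed i, the pair (π(i), π(i+1)) is a uniformly random ordered pair of distinct values from {1, …, 159}; by symmetry P[π(i) > π(i+1)] = 1/2.
By linearity: E[X] = 158 · (1/2) = (159 − 1) · (1/2) = 79 ≈ 79.000.

E[X] = 79 = 79.000.


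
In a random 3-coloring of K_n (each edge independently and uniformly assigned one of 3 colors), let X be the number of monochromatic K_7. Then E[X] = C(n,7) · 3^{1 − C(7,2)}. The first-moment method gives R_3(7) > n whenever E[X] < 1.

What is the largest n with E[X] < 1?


We need C(n, 7) · 3^{1 − 21} < 1, i.e. C(n, 7) < 3^{21 − 1} = 3486784401.
Check values of n near the boundary:
  n = 80: C(80, 7) = 3176716400; 3176716400 < 3486784401? YES
  n = 81: C(81, 7) = 3477216600; 3477216600 < 3486784401? YES
  n = 82: C(82, 7) = 3801756816; 3801756816 < 3486784401? NO
  n = 83: C(83, 7) = 4151918628; 4151918628 < 3486784401? NO
The largest n with C(n, 7) < 3486784401 is n = 81 (where E[X] = 42928600/43046721 ≈ 0.9973). Hence R_3(7) > 81, i.e. R_3(7) ≥ 82.

Largest n = 81; hence R_3(7) > 81.


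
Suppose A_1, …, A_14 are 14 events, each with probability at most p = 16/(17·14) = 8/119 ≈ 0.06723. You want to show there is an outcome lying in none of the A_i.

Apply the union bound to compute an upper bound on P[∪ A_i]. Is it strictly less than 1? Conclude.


Union bound: P[∪_{i=1}^{14} A_i] ≤ Σ_i P[A_i] ≤ 14·p = 14·(8/119) = 16/17.
Numerically: 16/17 ≈ 0.94118.
Is 16/17 < 1? YES.
Since P[∪ A_i] ≤ 16/17 < 1, the complement has P[∩ A_i^c] ≥ 1 − 16/17 = 1/17 > 0, so some outcome avoids every A_i.

14·p = 16/17 ≈ 0.94118; existence CERTIFIED by the union bound.


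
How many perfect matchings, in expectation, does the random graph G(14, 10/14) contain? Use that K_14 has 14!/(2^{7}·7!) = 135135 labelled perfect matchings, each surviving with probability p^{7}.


K_14 has 14!/(2^{7}·7!) = 135135 labelled perfect matchings.
For each such perfect matching H, let X_H = 1 if all 7 edges of H are present in G. Then P[X_H = 1] = p^{7} = (5/7)^{7} = 78125/823543.
Summing the indicators: E[X] = Σ_H E[X_H] = 135135 · p^{7} = 135135 · 78125/823543 = 1508203125/117649.
Numerically: E[X] ≈ 12819.5.

E[X] = 135135 · (5/7)^{7} = 1508203125/117649 ≈ 12819.5.


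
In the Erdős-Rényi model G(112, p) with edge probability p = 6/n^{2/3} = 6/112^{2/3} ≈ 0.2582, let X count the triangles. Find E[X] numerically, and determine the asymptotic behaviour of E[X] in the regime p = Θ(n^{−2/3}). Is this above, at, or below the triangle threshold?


Number of potential triangles: C(112, 3) = 227920.
Each occurs with probability p³ ≈ (0.2582)³ ≈ 1.721939e-02.
By linearity: E[X] = C(112, 3)·p³ ≈ 227920 · 1.721939e-02 ≈ 3924.6429.
Since α = 2/3 < 1, p = c/n^{2/3} ≫ 1/n is above the triangle threshold p ~ 1/n. Asymptotically E[X] ~ (c³/6)·n^{3(1−α)} = (6³/6)·n^{1} → ∞; triangles are abundant w.h.p.

E[X] ≈ 3924.6429; in regime p = Θ(1/n^{2/3}) E[X] diverges (above the triangle threshold p ~ 1/n).


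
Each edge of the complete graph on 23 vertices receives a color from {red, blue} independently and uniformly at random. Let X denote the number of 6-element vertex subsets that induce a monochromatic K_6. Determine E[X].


Let X = Σ_S X_S over the C(23, 6) = 100947 subsets S of size 6, where X_S = 1 if the K_6 on S is monochromatic.
For a fixed S, the K_6 on S has C(6, 2) = 15 edges. P[all 15 edges red] = (1/2)^15, and likewise for blue, so P[monochromatic] = 2·(1/2)^15 = 2^{1 − 15} = 1/16384.
Summing: E[X] = C(23, 6) · 2^{1 − 15} = 100947 · 1/16384 = 100947/16384.
Numerically: E[X] ≈ 6.16132.

E[X] = C(23,6)·2^(1−C(6,2)) = 100947/16384 ≈ 6.16132.


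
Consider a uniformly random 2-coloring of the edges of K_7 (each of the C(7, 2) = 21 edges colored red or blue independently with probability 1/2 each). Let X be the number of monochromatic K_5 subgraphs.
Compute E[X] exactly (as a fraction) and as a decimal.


Let X = Σ_S X_S over the C(7, 5) = 21 subsets S of size 5, where X_S = 1 if the K_5 on S is monochromatic.
For a fixed S, the K_5 on S has C(5, 2) = 10 edges. P[all 10 edges red] = (1/2)^10, and likewise for blue, so P[monochromatic] = 2·(1/2)^10 = 2^{1 − 10} = 1/512.
By linearity: E[X] = C(7, 5) · 2^{1 − 10} = 21 · 1/512 = 21/512.
Numerically: E[X] ≈ 0.0410.

E[X] = C(7,5)·2^(1−C(5,2)) = 21/512 ≈ 0.0410.


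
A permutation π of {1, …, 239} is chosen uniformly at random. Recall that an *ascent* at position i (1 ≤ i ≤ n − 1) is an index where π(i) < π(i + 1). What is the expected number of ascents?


Write X = Σ X_I over i = 1, …, 238, with X_I the indicator of one ascent.
There are 238 indicators.
For each fixed i, the pair (π(i), π(i+1)) is a uniformly random ordered pair of distinct values from {1, …, 239}; by symmetry P[π(i) < π(i+1)] = 1/2.
By linearity: E[X] = 238 · (1/2) = (239 − 1) · (1/2) = 119 ≈ 119.0000.

E[X] = 119 = 119.0000.


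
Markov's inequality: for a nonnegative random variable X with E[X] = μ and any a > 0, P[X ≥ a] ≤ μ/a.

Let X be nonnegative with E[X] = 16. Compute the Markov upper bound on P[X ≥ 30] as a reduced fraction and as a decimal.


μ = E[X] = 16, a = 30.
Markov: P[X ≥ 30] ≤ μ/a = (16)/30 = 8/15.
Numerically: ≈ 0.533333.
(Since a = 30 > μ = 16.000000, the bound 8/15 is < 1 and informative.)

P[X ≥ 30] ≤ 8/15 ≈ 0.533333.


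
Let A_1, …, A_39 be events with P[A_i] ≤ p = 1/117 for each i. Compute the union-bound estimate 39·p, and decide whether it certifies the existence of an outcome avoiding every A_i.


Union bound: P[∪_{i=1}^{39} A_i] ≤ Σ_i P[A_i] ≤ 39·p = 39·(1/117) = 1/3.
Numerically: 1/3 ≈ 0.333333.
Is 1/3 < 1? YES.
Since P[∪ A_i] ≤ 1/3 < 1, the complement has P[∩ A_i^c] ≥ 1 − 1/3 = 2/3 > 0, so some outcome avoids every A_i.

39·p = 1/3 ≈ 0.333333; existence CERTIFIED by the union bound.


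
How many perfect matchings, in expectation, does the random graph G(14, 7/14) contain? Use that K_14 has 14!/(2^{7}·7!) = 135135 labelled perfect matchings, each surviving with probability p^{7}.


K_14 has 14!/(2^{7}·7!) = 135135 labelled perfect matchings.
For each such perfect matching H, let X_H = 1 if all 7 edges of H are present in G. Then P[X_H = 1] = p^{7} = (1/2)^{7} = 1/128.
Summing the indicators: E[X] = Σ_H E[X_H] = 135135 · p^{7} = 135135 · 1/128 = 135135/128.
Numerically: E[X] ≈ 1056.

E[X] = 135135 · (1/2)^{7} = 135135/128 ≈ 1056.


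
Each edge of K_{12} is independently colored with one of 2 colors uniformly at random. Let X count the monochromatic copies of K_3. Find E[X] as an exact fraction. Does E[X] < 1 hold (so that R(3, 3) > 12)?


E[X] = C(12, 3) · 2^{1 − 3} = 220 · 2^{−2} = 220/4.
As a reduced fraction: E[X] = 55 ≈ 55.00000.
Is E[X] < 1? NO.
Since E[X] ≥ 1, the first-moment bound is inconclusive at n = 12; it does NOT by itself certify R(3, 3) > 12.

E[X] = 55 ≈ 55.00000; E[X] ≥ 1; first-moment method inconclusive here.


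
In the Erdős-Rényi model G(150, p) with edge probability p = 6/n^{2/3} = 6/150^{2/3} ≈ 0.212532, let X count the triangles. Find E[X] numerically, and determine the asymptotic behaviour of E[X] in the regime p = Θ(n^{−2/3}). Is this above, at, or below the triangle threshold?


Number of potential triangles: C(150, 3) = 551300.
Each occurs with probability p³ ≈ (0.212532)³ ≈ 9.60000000e-03.
By linearity: E[X] = C(150, 3)·p³ ≈ 551300 · 9.60000000e-03 ≈ 5292.480000.
Since α = 2/3 < 1, p = c/n^{2/3} ≫ 1/n is above the triangle threshold p ~ 1/n. Asymptotically E[X] ~ (c³/6)·n^{3(1−α)} = (6³/6)·n^{1} → ∞; triangles are abundant w.h.p.

E[X] ≈ 5292.480000; in regime p = Θ(1/n^{2/3}) E[X] diverges (above the triangle threshold p ~ 1/n).


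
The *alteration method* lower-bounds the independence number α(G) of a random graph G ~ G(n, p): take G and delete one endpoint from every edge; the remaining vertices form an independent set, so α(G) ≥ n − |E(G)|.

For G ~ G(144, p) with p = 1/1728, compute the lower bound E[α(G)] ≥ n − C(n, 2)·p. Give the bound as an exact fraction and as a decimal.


E[|E(G)|] = C(144, 2)·p = 10296 · (1/1728) = 143/24.
E[α(G)] ≥ n − E[|E(G)|] = 144 − 143/24 = 3313/24.
Numerically: ≈ 138.04167.
(This is only a lower bound; the true E[α(G)] may be larger.)

E[α(G)] ≥ 3313/24 ≈ 138.04167.


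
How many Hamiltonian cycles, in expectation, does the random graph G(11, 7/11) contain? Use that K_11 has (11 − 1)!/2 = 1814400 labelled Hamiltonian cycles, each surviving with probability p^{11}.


K_11 has (11 − 1)!/2 = 1814400 labelled Hamiltonian cycles.
For each such Hamiltonian cycle H, let X_H = 1 if all 11 edges of H are present in G. Then P[X_H = 1] = p^{11} = (7/11)^{11} = 1977326743/285311670611.
By linearity: E[X] = Σ_H E[X_H] = 1814400 · p^{11} = 1814400 · 1977326743/285311670611 = 3587661642499200/285311670611.
Numerically: E[X] ≈ 12575.

E[X] = 1814400 · (7/11)^{11} = 3587661642499200/285311670611 ≈ 12575.


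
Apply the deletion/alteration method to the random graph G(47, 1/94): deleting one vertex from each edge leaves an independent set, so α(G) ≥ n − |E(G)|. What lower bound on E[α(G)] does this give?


E[|E(G)|] = C(47, 2)·p = 1081 · (1/94) = 23/2.
E[α(G)] ≥ n − E[|E(G)|] = 47 − 23/2 = 71/2.
Numerically: ≈ 35.5000.
(This is only a lower bound; the true E[α(G)] may be larger.)

E[α(G)] ≥ 71/2 ≈ 35.5000.


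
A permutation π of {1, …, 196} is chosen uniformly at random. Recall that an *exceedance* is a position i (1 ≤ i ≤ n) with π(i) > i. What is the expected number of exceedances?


Write X = Σ_{i=1}^{196} X_i, where X_i = 1_{π(i) > i}.
For each fixed i, π(i) is uniform over {1, …, 196} (marginal of a uniform permutation), so P[π(i) > i] = (n − i)/n. Summing: Σ_{i=1}^{196} (n − i)/n = (0 + 1 + … + 195)/196 = 196(196 − 1)/(2·196) = (196 − 1)/2.
Hence E[X] = Σ_{i=1}^{196} (196 − i)/196 = 195/2 ≈ 97.500000.

E[X] = 195/2 = 97.500000.


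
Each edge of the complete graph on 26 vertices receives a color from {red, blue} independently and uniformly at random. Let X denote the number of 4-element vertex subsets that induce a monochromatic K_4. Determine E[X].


Let X = Σ_S X_S over the C(26, 4) = 14950 subsets S of size 4, where X_S = 1 if the K_4 on S is monochromatic.
For a fixed S, the K_4 on S has C(4, 2) = 6 edges. P[all 6 edges red] = (1/2)^6, and likewise for blue, so P[monochromatic] = 2·(1/2)^6 = 2^{1 − 6} = 1/32.
Summing: E[X] = C(26, 4) · 2^{1 − 6} = 14950 · 1/32 = 7475/16.
Numerically: E[X] ≈ 467.187500.

E[X] = C(26,4)·2^(1−C(4,2)) = 7475/16 ≈ 467.187500.


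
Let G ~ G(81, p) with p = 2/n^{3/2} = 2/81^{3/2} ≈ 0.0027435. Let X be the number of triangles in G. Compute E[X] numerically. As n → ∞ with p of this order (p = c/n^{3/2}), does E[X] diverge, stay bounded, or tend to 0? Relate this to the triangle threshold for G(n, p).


Number of potential triangles: C(81, 3) = 85320.
Each occurs with probability p³ ≈ (0.0027435)³ ≈ 2.0649398e-08.
By linearity: E[X] = C(81, 3)·p³ ≈ 85320 · 2.0649398e-08 ≈ 0.00176.
Since α = 3/2 > 1, p = c/n^{3/2} = o(1/n) is below the triangle threshold p ~ 1/n. Asymptotically E[X] ~ (c³/6)·n^{3(1−α)} = (2³/6)·n^{-1.5} → 0, so by Markov's inequality G has no triangles w.h.p.

E[X] ≈ 0.00176; in regime p = Θ(1/n^{3/2}) E[X] tends to 0 (below the triangle threshold p ~ 1/n).


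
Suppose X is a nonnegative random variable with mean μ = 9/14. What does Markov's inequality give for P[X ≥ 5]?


μ = E[X] = 9/14, a = 5.
Markov: P[X ≥ 5] ≤ μ/a = (9/14)/5 = 9/70.
Numerically: ≈ 0.128571.
(Since a = 5 > μ = 0.642857, the bound 9/70 is < 1 and informative.)

P[X ≥ 5] ≤ 9/70 ≈ 0.128571.


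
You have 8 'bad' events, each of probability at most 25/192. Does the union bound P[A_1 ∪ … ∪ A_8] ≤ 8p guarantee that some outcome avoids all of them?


Union bound: P[∪_{i=1}^{8} A_i] ≤ Σ_i P[A_i] ≤ 8·p = 8·(25/192) = 25/24.
Numerically: 25/24 ≈ 1.041667.
Is 25/24 < 1? NO.
Since the bound 25/24 is ≥ 1, the union bound is uninformative here; it does NOT by itself certify existence.

8·p = 25/24 ≈ 1.041667; existence NOT certified by the union bound.


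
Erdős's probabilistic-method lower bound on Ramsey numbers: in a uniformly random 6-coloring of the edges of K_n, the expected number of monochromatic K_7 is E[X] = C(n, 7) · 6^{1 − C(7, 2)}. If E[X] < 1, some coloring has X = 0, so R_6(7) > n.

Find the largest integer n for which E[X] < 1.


We need C(n, 7) · 6^{1 − 21} < 1, i.e. C(n, 7) < 6^{21 − 1} = 3656158440062976.
Check values of n near the boundary:
  n = 566: C(566, 7) = 3557206237959440; 3557206237959440 < 3656158440062976? YES
  n = 567: C(567, 7) = 3601671315933933; 3601671315933933 < 3656158440062976? YES
  n = 568: C(568, 7) = 3646611956239704; 3646611956239704 < 3656158440062976? YES
  n = 569: C(569, 7) = 3692032389858348; 3692032389858348 < 3656158440062976? NO
The largest n with C(n, 7) < 3656158440062976 is n = 568 (where E[X] = 16882462760369/16926659444736 ≈ 0.9973889). Hence R_6(7) > 568, i.e. R_6(7) ≥ 569.

Largest n = 568; hence R_6(7) > 568.


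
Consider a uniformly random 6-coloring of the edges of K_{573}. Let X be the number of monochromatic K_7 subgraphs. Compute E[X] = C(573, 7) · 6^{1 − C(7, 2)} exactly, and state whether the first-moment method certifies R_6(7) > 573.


E[X] = C(573, 7) · 6^{1 − 21} = 3878597732564412 · 6^{−20} = 3878597732564412/3656158440062976.
As a reduced fraction: E[X] = 11970980656063/11284439629824 ≈ 1.061.
Is E[X] < 1? NO.
Since E[X] ≥ 1, the first-moment bound is inconclusive at n = 573; it does NOT by itself certify R_6(7) > 573.

E[X] = 11970980656063/11284439629824 ≈ 1.061; E[X] ≥ 1; first-moment method inconclusive here.


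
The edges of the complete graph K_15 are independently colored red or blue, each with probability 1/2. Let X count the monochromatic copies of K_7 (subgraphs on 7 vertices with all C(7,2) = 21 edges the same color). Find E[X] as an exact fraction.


Let X = Σ_S X_S over the C(15, 7) = 6435 subsets S of size 7, where X_S = 1 if the K_7 on S is monochromatic.
For a fixed S, the K_7 on S has C(7, 2) = 21 edges. P[all 21 edges red] = (1/2)^21, and likewise for blue, so P[monochromatic] = 2·(1/2)^21 = 2^{1 − 21} = 1/1048576.
Summing: E[X] = C(15, 7) · 2^{1 − 21} = 6435 · 1/1048576 = 6435/1048576.
Numerically: E[X] ≈ 0.006.

E[X] = C(15,7)·2^(1−C(7,2)) = 6435/1048576 ≈ 0.006.


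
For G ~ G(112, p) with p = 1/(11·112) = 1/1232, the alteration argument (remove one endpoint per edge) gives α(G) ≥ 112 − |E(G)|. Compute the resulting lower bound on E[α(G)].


E[|E(G)|] = C(112, 2)·p = 6216 · (1/1232) = 111/22.
E[α(G)] ≥ n − E[|E(G)|] = 112 − 111/22 = 2353/22.
Numerically: ≈ 106.954545.
(This is only a lower bound; the true E[α(G)] may be larger.)

E[α(G)] ≥ 2353/22 ≈ 106.954545.


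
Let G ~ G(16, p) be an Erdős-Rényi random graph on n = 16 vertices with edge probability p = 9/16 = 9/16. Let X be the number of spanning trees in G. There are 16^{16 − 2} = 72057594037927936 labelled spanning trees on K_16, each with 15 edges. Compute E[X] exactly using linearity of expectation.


K_16 has 16^{16 − 2} = 72057594037927936 labelled spanning trees.
For each such spanning tree H, let X_H = 1 if all 15 edges of H are present in G. Then P[X_H = 1] = p^{15} = (9/16)^{15} = 205891132094649/1152921504606846976.
Summing the indicators: E[X] = Σ_H E[X_H] = 72057594037927936 · p^{15} = 72057594037927936 · 205891132094649/1152921504606846976 = 205891132094649/16.
Numerically: E[X] ≈ 1.287e+13.

E[X] = 72057594037927936 · (9/16)^{15} = 205891132094649/16 ≈ 1.287e+13.


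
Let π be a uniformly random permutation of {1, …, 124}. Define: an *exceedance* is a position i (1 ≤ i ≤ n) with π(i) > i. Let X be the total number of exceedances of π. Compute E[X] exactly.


Write X = Σ_{i=1}^{124} X_i, where X_i = 1_{π(i) > i}.
For each fixed i, π(i) is uniform over {1, …, 124} (marginal of a uniform permutation), so P[π(i) > i] = (n − i)/n. Summing: Σ_{i=1}^{124} (n − i)/n = (0 + 1 + … + 123)/124 = 124(124 − 1)/(2·124) = (124 − 1)/2.
Hence E[X] = Σ_{i=1}^{124} (124 − i)/124 = 123/2 ≈ 61.500000.

E[X] = 123/2 = 61.500000.


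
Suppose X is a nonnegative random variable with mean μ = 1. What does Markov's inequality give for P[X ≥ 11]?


μ = E[X] = 1, a = 11.
Markov: P[X ≥ 11] ≤ μ/a = (1)/11 = 1/11.
Numerically: ≈ 0.09091.
(Since a = 11 > μ = 1.00000, the bound 1/11 is < 1 and informative.)

P[X ≥ 11] ≤ 1/11 ≈ 0.09091.


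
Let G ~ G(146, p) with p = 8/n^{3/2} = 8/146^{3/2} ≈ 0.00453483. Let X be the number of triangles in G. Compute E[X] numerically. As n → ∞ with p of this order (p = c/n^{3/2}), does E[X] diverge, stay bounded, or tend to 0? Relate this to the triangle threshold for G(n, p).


Number of potential triangles: C(146, 3) = 508080.
Each occurs with probability p³ ≈ (0.00453483)³ ≈ 9.32571438e-08.
By linearity: E[X] = C(146, 3)·p³ ≈ 508080 · 9.32571438e-08 ≈ 0.047382.
Since α = 3/2 > 1, p = c/n^{3/2} = o(1/n) is below the triangle threshold p ~ 1/n. Asymptotically E[X] ~ (c³/6)·n^{3(1−α)} = (8³/6)·n^{-1.5} → 0, so by Markov's inequality G has no triangles w.h.p.

E[X] ≈ 0.047382; in regime p = Θ(1/n^{3/2}) E[X] tends to 0 (below the triangle threshold p ~ 1/n).


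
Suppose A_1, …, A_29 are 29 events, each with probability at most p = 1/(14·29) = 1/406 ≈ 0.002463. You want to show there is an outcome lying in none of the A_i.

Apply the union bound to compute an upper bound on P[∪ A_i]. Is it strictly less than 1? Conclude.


Union bound: P[∪_{i=1}^{29} A_i] ≤ Σ_i P[A_i] ≤ 29·p = 29·(1/406) = 1/14.
Numerically: 1/14 ≈ 0.071429.
Is 1/14 < 1? YES.
Since P[∪ A_i] ≤ 1/14 < 1, the complement has P[∩ A_i^c] ≥ 1 − 1/14 = 13/14 > 0, so some outcome avoids every A_i.

29·p = 1/14 ≈ 0.071429; existence CERTIFIED by the union bound.


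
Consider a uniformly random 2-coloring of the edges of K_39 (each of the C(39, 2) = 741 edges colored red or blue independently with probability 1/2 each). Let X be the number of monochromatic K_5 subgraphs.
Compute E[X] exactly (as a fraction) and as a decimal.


Let X = Σ_S X_S over the C(39, 5) = 575757 subsets S of size 5, where X_S = 1 if the K_5 on S is monochromatic.
For a fixed S, the K_5 on S has C(5, 2) = 10 edges. P[all 10 edges red] = (1/2)^10, and likewise for blue, so P[monochromatic] = 2·(1/2)^10 = 2^{1 − 10} = 1/512.
Summing: E[X] = C(39, 5) · 2^{1 − 10} = 575757 · 1/512 = 575757/512.
Numerically: E[X] ≈ 1124.52539.

E[X] = C(39,5)·2^(1−C(5,2)) = 575757/512 ≈ 1124.52539.


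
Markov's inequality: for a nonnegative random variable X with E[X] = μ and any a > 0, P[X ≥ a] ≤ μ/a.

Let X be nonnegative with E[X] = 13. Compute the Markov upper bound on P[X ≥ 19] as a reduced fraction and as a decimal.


μ = E[X] = 13, a = 19.
Markov: P[X ≥ 19] ≤ μ/a = (13)/19 = 13/19.
Numerically: ≈ 0.6842.
(Since a = 19 > μ = 13.0000, the bound 13/19 is < 1 and informative.)

P[X ≥ 19] ≤ 13/19 ≈ 0.6842.


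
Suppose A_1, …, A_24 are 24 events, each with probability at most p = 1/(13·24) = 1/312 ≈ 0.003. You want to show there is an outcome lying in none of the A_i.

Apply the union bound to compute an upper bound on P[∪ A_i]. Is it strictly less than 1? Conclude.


Union bound: P[∪_{i=1}^{24} A_i] ≤ Σ_i P[A_i] ≤ 24·p = 24·(1/312) = 1/13.
Numerically: 1/13 ≈ 0.077.
Is 1/13 < 1? YES.
Since P[∪ A_i] ≤ 1/13 < 1, the complement has P[∩ A_i^c] ≥ 1 − 1/13 = 12/13 > 0, so some outcome avoids every A_i.

24·p = 1/13 ≈ 0.077; existence CERTIFIED by the union bound.


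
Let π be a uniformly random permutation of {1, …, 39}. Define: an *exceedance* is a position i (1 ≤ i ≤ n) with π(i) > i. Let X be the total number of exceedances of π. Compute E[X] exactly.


Write X = Σ_{i=1}^{39} X_i, where X_i = 1_{π(i) > i}.
For each fixed i, π(i) is uniform over {1, …, 39} (marginal of a uniform permutation), so P[π(i) > i] = (n − i)/n. Summing: Σ_{i=1}^{39} (n − i)/n = (0 + 1 + … + 38)/39 = 39(39 − 1)/(2·39) = (39 − 1)/2.
Hence E[X] = Σ_{i=1}^{39} (39 − i)/39 = 19 ≈ 19.00000.

E[X] = 19 = 19.00000.


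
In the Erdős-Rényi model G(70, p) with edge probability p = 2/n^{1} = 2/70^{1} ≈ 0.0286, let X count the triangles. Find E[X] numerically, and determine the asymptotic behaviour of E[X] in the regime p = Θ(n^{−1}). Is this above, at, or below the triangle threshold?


Number of potential triangles: C(70, 3) = 54740.
Each occurs with probability p³ ≈ (0.0286)³ ≈ 2.33236e-05.
By linearity: E[X] = C(70, 3)·p³ ≈ 54740 · 2.33236e-05 ≈ 1.277.
Here α = 1, so p = 2/n is exactly at the triangle threshold p ~ 1/n. Asymptotically E[X] → c³/6 = 2³/6 = 4/3 ≈ 1.333, a bounded constant. In this regime the triangle count is asymptotically Poisson(c³/6).

E[X] ≈ 1.277; in regime p = Θ(1/n^{1}) E[X] stays bounded (at the triangle threshold p ~ 1/n).


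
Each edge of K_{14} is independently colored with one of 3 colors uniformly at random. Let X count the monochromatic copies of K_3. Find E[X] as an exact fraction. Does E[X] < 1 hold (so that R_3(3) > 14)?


E[X] = C(14, 3) · 3^{1 − 3} = 364 · 3^{−2} = 364/9.
As a reduced fraction: E[X] = 364/9 ≈ 40.444444.
Is E[X] < 1? NO.
Since E[X] ≥ 1, the first-moment bound is inconclusive at n = 14; it does NOT by itself certify R_3(3) > 14.

E[X] = 364/9 ≈ 40.444444; E[X] ≥ 1; first-moment method inconclusive here.


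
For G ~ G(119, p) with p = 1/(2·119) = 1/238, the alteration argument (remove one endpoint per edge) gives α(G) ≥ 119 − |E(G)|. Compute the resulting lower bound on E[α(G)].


E[|E(G)|] = C(119, 2)·p = 7021 · (1/238) = 59/2.
E[α(G)] ≥ n − E[|E(G)|] = 119 − 59/2 = 179/2.
Numerically: ≈ 89.5000.
(This is only a lower bound; the true E[α(G)] may be larger.)

E[α(G)] ≥ 179/2 ≈ 89.5000.


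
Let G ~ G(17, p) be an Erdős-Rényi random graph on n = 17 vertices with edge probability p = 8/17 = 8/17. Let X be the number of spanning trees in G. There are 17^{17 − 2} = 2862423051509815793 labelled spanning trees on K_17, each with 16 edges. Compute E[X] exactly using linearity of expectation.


K_17 has 17^{17 − 2} = 2862423051509815793 labelled spanning trees.
For each such spanning tree H, let X_H = 1 if all 16 edges of H are present in G. Then P[X_H = 1] = p^{16} = (8/17)^{16} = 281474976710656/48661191875666868481.
Summing the indicators: E[X] = Σ_H E[X_H] = 2862423051509815793 · p^{16} = 2862423051509815793 · 281474976710656/48661191875666868481 = 281474976710656/17.
Numerically: E[X] ≈ 1.6557e+13.

E[X] = 2862423051509815793 · (8/17)^{16} = 281474976710656/17 ≈ 1.6557e+13.


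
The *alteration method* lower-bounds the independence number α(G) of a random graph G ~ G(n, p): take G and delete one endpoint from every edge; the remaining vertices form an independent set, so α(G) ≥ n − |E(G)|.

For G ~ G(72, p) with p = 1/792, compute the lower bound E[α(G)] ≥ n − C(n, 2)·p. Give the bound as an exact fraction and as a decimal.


E[|E(G)|] = C(72, 2)·p = 2556 · (1/792) = 71/22.
E[α(G)] ≥ n − E[|E(G)|] = 72 − 71/22 = 1513/22.
Numerically: ≈ 68.772727.
(This is only a lower bound; the true E[α(G)] may be larger.)

E[α(G)] ≥ 1513/22 ≈ 68.772727.


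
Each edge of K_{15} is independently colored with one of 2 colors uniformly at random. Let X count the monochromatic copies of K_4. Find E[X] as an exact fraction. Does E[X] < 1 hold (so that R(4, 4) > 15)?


E[X] = C(15, 4) · 2^{1 − 6} = 1365 · 2^{−5} = 1365/32.
As a reduced fraction: E[X] = 1365/32 ≈ 42.6562.
Is E[X] < 1? NO.
Since E[X] ≥ 1, the first-moment bound is inconclusive at n = 15; it does NOT by itself certify R(4, 4) > 15.

E[X] = 1365/32 ≈ 42.6562; E[X] ≥ 1; first-moment method inconclusive here.


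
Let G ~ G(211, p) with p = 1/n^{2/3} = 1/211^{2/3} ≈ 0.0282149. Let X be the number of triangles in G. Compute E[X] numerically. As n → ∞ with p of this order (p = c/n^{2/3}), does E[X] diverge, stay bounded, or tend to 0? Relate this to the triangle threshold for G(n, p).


Number of potential triangles: C(211, 3) = 1543465.
Each occurs with probability p³ ≈ (0.0282149)³ ≈ 2.24613104e-05.
By linearity: E[X] = C(211, 3)·p³ ≈ 1543465 · 2.24613104e-05 ≈ 34.668246.
Since α = 2/3 < 1, p = c/n^{2/3} ≫ 1/n is above the triangle threshold p ~ 1/n. Asymptotically E[X] ~ (c³/6)·n^{3(1−α)} = (1³/6)·n^{1} → ∞; triangles are abundant w.h.p.

E[X] ≈ 34.668246; in regime p = Θ(1/n^{2/3}) E[X] diverges (above the triangle threshold p ~ 1/n).


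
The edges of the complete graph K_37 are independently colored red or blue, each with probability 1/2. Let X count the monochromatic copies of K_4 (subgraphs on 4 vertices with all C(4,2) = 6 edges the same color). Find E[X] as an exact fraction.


Let X = Σ_S X_S over the C(37, 4) = 66045 subsets S of size 4, where X_S = 1 if the K_4 on S is monochromatic.
For a fixed S, the K_4 on S has C(4, 2) = 6 edges. P[all 6 edges red] = (1/2)^6, and likewise for blue, so P[monochromatic] = 2·(1/2)^6 = 2^{1 − 6} = 1/32.
By linearity of expectation: E[X] = C(37, 4) · 2^{1 − 6} = 66045 · 1/32 = 66045/32.
Numerically: E[X] ≈ 2063.906250.

E[X] = C(37,4)·2^(1−C(4,2)) = 66045/32 ≈ 2063.906250.


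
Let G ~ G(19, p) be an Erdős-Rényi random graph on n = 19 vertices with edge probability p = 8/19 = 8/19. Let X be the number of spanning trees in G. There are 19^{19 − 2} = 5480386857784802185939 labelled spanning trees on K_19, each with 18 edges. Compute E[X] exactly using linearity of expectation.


K_19 has 19^{19 − 2} = 5480386857784802185939 labelled spanning trees.
For each such spanning tree H, let X_H = 1 if all 18 edges of H are present in G. Then P[X_H = 1] = p^{18} = (8/19)^{18} = 18014398509481984/104127350297911241532841.
By linearity: E[X] = Σ_H E[X_H] = 5480386857784802185939 · p^{18} = 5480386857784802185939 · 18014398509481984/104127350297911241532841 = 18014398509481984/19.
Numerically: E[X] ≈ 9.48126e+14.

E[X] = 5480386857784802185939 · (8/19)^{18} = 18014398509481984/19 ≈ 9.48126e+14.


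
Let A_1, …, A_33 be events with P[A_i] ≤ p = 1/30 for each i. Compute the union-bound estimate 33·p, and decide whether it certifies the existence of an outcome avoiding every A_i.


Union bound: P[∪_{i=1}^{33} A_i] ≤ Σ_i P[A_i] ≤ 33·p = 33·(1/30) = 11/10.
Numerically: 11/10 ≈ 1.1000000.
Is 11/10 < 1? NO.
Since the bound 11/10 is ≥ 1, the union bound is uninformative here; it does NOT by itself certify existence.

33·p = 11/10 ≈ 1.1000000; existence NOT certified by the union bound.


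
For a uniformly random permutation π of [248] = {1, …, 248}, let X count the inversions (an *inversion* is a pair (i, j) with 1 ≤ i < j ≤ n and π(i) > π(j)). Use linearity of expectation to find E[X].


Write X = Σ X_I over the C(248, 2) = 30628 pairs i < j, with X_I the indicator of one inversion.
There are 30628 indicators.
For each fixed pair i < j, the values π(i) and π(j) are two distinct elements of {1, …, 248} in uniformly random order; by symmetry P[π(i) > π(j)] = 1/2.
By linearity: E[X] = 30628 · (1/2) = C(248, 2) · (1/2) = 30628/2 = 15314 ≈ 15314.000.

E[X] = 15314 = 15314.000.


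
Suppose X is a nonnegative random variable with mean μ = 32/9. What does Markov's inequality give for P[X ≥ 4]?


μ = E[X] = 32/9, a = 4.
Markov: P[X ≥ 4] ≤ μ/a = (32/9)/4 = 8/9.
Numerically: ≈ 0.8889.
(Since a = 4 > μ = 3.5556, the bound 8/9 is < 1 and informative.)

P[X ≥ 4] ≤ 8/9 ≈ 0.8889.


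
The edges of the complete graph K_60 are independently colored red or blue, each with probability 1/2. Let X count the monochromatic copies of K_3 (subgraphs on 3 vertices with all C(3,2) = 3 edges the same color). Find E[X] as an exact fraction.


Let X = Σ_S X_S over the C(60, 3) = 34220 subsets S of size 3, where X_S = 1 if the K_3 on S is monochromatic.
For a fixed S, the K_3 on S has C(3, 2) = 3 edges. P[all 3 edges red] = (1/2)^3, and likewise for blue, so P[monochromatic] = 2·(1/2)^3 = 2^{1 − 3} = 1/4.
By linearity: E[X] = C(60, 3) · 2^{1 − 3} = 34220 · 1/4 = 8555.
Numerically: E[X] ≈ 8555.0000.

E[X] = C(60,3)·2^(1−C(3,2)) = 8555 ≈ 8555.0000.


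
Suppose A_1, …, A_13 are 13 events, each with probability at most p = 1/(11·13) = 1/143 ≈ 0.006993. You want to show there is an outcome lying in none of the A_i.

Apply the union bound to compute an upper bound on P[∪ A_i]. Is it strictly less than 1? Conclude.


Union bound: P[∪_{i=1}^{13} A_i] ≤ Σ_i P[A_i] ≤ 13·p = 13·(1/143) = 1/11.
Numerically: 1/11 ≈ 0.090909.
Is 1/11 < 1? YES.
Since P[∪ A_i] ≤ 1/11 < 1, the complement has P[∩ A_i^c] ≥ 1 − 1/11 = 10/11 > 0, so some outcome avoids every A_i.

13·p = 1/11 ≈ 0.090909; existence CERTIFIED by the union bound.


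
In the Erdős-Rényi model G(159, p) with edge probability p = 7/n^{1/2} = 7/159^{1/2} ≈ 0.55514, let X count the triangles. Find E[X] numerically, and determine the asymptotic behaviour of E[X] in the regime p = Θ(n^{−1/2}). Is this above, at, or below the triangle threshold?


Number of potential triangles: C(159, 3) = 657359.
Each occurs with probability p³ ≈ (0.55514)³ ≈ 1.7107968e-01.
By linearity: E[X] = C(159, 3)·p³ ≈ 657359 · 1.7107968e-01 ≈ 112460.76848.
Since α = 1/2 < 1, p = c/n^{1/2} ≫ 1/n is above the triangle threshold p ~ 1/n. Asymptotically E[X] ~ (c³/6)·n^{3(1−α)} = (7³/6)·n^{1.5} → ∞; triangles are abundant w.h.p.

E[X] ≈ 112460.76848; in regime p = Θ(1/n^{1/2}) E[X] diverges (above the triangle threshold p ~ 1/n).


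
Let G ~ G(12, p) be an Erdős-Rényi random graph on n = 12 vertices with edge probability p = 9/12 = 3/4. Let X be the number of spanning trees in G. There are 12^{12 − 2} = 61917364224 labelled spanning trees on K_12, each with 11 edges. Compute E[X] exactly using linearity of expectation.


K_12 has 12^{12 − 2} = 61917364224 labelled spanning trees.
For each such spanning tree H, let X_H = 1 if all 11 edges of H are present in G. Then P[X_H = 1] = p^{11} = (3/4)^{11} = 177147/4194304.
Summing the indicators: E[X] = Σ_H E[X_H] = 61917364224 · p^{11} = 61917364224 · 177147/4194304 = 10460353203/4.
Numerically: E[X] ≈ 2.61509e+09.

E[X] = 61917364224 · (3/4)^{11} = 10460353203/4 ≈ 2.61509e+09.


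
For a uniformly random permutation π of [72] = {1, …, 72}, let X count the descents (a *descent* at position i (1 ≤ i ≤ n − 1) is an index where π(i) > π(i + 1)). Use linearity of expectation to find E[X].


Write X = Σ X_I over i = 1, …, 71, with X_I the indicator of one descent.
There are 71 indicators.
For each fixed i, the pair (π(i), π(i+1)) is a uniformly random ordered pair of distinct values from {1, …, 72}; by symmetry P[π(i) > π(i+1)] = 1/2.
By linearity: E[X] = 71 · (1/2) = (72 − 1) · (1/2) = 71/2 ≈ 35.500.

E[X] = 71/2 = 35.500.


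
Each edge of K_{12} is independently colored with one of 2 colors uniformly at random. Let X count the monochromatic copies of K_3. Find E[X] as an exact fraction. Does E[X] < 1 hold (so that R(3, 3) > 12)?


E[X] = C(12, 3) · 2^{1 − 3} = 220 · 2^{−2} = 220/4.
As a reduced fraction: E[X] = 55 ≈ 55.000000.
Is E[X] < 1? NO.
Since E[X] ≥ 1, the first-moment bound is inconclusive at n = 12; it does NOT by itself certify R(3, 3) > 12.

E[X] = 55 ≈ 55.000000; E[X] ≥ 1; first-moment method inconclusive here.


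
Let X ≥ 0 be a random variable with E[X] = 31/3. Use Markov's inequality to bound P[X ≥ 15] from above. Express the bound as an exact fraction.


μ = E[X] = 31/3, a = 15.
Markov: P[X ≥ 15] ≤ μ/a = (31/3)/15 = 31/45.
Numerically: ≈ 0.68889.
(Since a = 15 > μ = 10.33333, the bound 31/45 is < 1 and informative.)

P[X ≥ 15] ≤ 31/45 ≈ 0.68889.


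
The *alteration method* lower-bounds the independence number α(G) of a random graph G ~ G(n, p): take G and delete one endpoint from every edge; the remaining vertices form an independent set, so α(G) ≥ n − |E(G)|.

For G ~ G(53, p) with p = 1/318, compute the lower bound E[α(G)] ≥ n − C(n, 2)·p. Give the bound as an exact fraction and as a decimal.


E[|E(G)|] = C(53, 2)·p = 1378 · (1/318) = 13/3.
E[α(G)] ≥ n − E[|E(G)|] = 53 − 13/3 = 146/3.
Numerically: ≈ 48.667.
(This is only a lower bound; the true E[α(G)] may be larger.)

E[α(G)] ≥ 146/3 ≈ 48.667.


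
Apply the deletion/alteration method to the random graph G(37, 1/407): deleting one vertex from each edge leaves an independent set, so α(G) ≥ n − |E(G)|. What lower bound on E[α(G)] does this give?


E[|E(G)|] = C(37, 2)·p = 666 · (1/407) = 18/11.
E[α(G)] ≥ n − E[|E(G)|] = 37 − 18/11 = 389/11.
Numerically: ≈ 35.363636.
(This is only a lower bound; the true E[α(G)] may be larger.)

E[α(G)] ≥ 389/11 ≈ 35.363636.


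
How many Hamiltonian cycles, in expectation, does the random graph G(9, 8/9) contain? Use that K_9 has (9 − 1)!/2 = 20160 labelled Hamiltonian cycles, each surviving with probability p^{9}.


K_9 has (9 − 1)!/2 = 20160 labelled Hamiltonian cycles.
For each such Hamiltonian cycle H, let X_H = 1 if all 9 edges of H are present in G. Then P[X_H = 1] = p^{9} = (8/9)^{9} = 134217728/387420489.
Summing the indicators: E[X] = Σ_H E[X_H] = 20160 · p^{9} = 20160 · 134217728/387420489 = 300647710720/43046721.
Numerically: E[X] ≈ 6984.22.

E[X] = 20160 · (8/9)^{9} = 300647710720/43046721 ≈ 6984.22.


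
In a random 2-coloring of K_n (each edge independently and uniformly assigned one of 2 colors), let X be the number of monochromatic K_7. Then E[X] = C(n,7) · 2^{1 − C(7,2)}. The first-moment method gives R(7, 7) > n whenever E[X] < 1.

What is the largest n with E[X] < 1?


We need C(n, 7) · 2^{1 − 21} < 1, i.e. C(n, 7) < 2^{21 − 1} = 1048576.
Check values of n near the boundary:
  n = 21: C(21, 7) = 116280; 116280 < 1048576? YES
  n = 22: C(22, 7) = 170544; 170544 < 1048576? YES
  n = 23: C(23, 7) = 245157; 245157 < 1048576? YES
  n = 24: C(24, 7) = 346104; 346104 < 1048576? YES
  n = 25: C(25, 7) = 480700; 480700 < 1048576? YES
  n = 26: C(26, 7) = 657800; 657800 < 1048576? YES
  n = 27: C(27, 7) = 888030; 888030 < 1048576? YES
  n = 28: C(28, 7) = 1184040; 1184040 < 1048576? NO
  n = 29: C(29, 7) = 1560780; 1560780 < 1048576? NO
The largest n with C(n, 7) < 1048576 is n = 27 (where E[X] = 444015/524288 ≈ 0.8468914). Hence R(7, 7) > 27, i.e. R(7, 7) ≥ 28.

Largest n = 27; hence R(7, 7) > 27.


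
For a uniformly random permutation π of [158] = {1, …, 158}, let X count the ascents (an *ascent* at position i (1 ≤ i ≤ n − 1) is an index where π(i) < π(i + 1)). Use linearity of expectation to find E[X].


Write X = Σ X_I over i = 1, …, 157, with X_I the indicator of one ascent.
There are 157 indicators.
For each fixed i, the pair (π(i), π(i+1)) is a uniformly random ordered pair of distinct values from {1, …, 158}; by symmetry P[π(i) < π(i+1)] = 1/2.
By linearity: E[X] = 157 · (1/2) = (158 − 1) · (1/2) = 157/2 ≈ 78.500.

E[X] = 157/2 = 78.500.


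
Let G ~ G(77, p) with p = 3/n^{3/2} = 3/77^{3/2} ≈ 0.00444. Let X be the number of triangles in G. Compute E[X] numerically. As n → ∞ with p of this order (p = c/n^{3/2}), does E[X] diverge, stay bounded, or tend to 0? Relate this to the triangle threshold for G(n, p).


Number of potential triangles: C(77, 3) = 73150.
Each occurs with probability p³ ≈ (0.00444)³ ≈ 8.7529712e-08.
By linearity: E[X] = C(77, 3)·p³ ≈ 73150 · 8.7529712e-08 ≈ 0.00640.
Since α = 3/2 > 1, p = c/n^{3/2} = o(1/n) is below the triangle threshold p ~ 1/n. Asymptotically E[X] ~ (c³/6)·n^{3(1−α)} = (3³/6)·n^{-1.5} → 0, so by Markov's inequality G has no triangles w.h.p.

E[X] ≈ 0.00640; in regime p = Θ(1/n^{3/2}) E[X] tends to 0 (below the triangle threshold p ~ 1/n).


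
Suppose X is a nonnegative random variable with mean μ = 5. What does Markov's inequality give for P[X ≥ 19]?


μ = E[X] = 5, a = 19.
Markov: P[X ≥ 19] ≤ μ/a = (5)/19 = 5/19.
Numerically: ≈ 0.2632.
(Since a = 19 > μ = 5.0000, the bound 5/19 is < 1 and informative.)

P[X ≥ 19] ≤ 5/19 ≈ 0.2632.


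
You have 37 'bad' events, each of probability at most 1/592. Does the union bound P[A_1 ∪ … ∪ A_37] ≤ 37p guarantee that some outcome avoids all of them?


Union bound: P[∪_{i=1}^{37} A_i] ≤ Σ_i P[A_i] ≤ 37·p = 37·(1/592) = 1/16.
Numerically: 1/16 ≈ 0.06250.
Is 1/16 < 1? YES.
Since P[∪ A_i] ≤ 1/16 < 1, the complement has P[∩ A_i^c] ≥ 1 − 1/16 = 15/16 > 0, so some outcome avoids every A_i.

37·p = 1/16 ≈ 0.06250; existence CERTIFIED by the union bound.
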